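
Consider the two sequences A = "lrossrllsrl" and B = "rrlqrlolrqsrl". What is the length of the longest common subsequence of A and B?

7

A longest common subsequence is lrorsrl (length 7); the LCS DP confirms no longer common subsequence exists.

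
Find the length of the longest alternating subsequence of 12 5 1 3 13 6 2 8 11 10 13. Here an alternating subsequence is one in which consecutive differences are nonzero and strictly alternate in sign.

7

Track the best alternating length ending on an up-step vs a down-step at each position: up/down = 1/1, 1/2, 1/2, 3/2, 3/1, 3/4, 3/4, 5/4, 5/4, 5/6, 7/1.
The maximum over both is 7; one such subsequence is 12, 5, 13, 6, 11, 10, 13.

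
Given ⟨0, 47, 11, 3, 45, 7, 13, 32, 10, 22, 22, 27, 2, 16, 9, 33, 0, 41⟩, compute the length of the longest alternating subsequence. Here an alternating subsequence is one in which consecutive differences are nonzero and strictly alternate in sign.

14

Track the best alternating length ending on an up-step vs a down-step at each position: up/down = 1/1, 2/1, 2/3, 2/3, 4/3, 4/5, 6/5, 6/5, 6/7, 8/7, 8/7, 8/7, 2/9, 10/9, 10/11, 12/5, 1/13, 14/5.
The maximum over both is 14; one such subsequence is 0, 47, 11, 45, 7, 13, 10, 22, 2, 16, 9, 33, 0, 41.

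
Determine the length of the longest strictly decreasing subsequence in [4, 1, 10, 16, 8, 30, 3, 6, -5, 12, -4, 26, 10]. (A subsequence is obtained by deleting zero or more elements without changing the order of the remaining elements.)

4

Let dp[i] be the longest decreasing subsequence ending at position i. Then dp = [1, 2, 1, 1, 2, 1, 3, 3, 4, 2, 4, 2, 3].
The maximum is 4; one witness is 10, 8, 3, -5 at positions 3,5,7,9.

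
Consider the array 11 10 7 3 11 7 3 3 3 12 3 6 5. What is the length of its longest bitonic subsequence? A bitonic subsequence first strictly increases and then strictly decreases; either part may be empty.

5

One longest bitonic subsequence is 11, 10, 7, 6, 5 (positions 1,2,6,12,13): it rises to 11 then falls. Length 5 is optimal.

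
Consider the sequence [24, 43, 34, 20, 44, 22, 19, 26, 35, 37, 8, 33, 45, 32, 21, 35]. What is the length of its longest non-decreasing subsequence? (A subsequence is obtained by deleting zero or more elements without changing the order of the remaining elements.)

Scanning left to right, the best length ending at each element is: 24→1, 43→2, 34→2, 20→1, 44→3, 22→2, 19→1, 26→3, 35→4, 37→5, 8→1, 33→4, 45→6, 32→4, 21→2, 35→5.
So the longest non-decreasing subsequence has length 6, e.g. 20, 22, 26, 35, 37, 45.

6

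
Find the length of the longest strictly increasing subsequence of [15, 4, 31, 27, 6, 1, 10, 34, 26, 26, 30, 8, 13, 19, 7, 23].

Scanning left to right, the best length ending at each element is: 15→1, 4→1, 31→2, 27→2, 6→2, 1→1, 10→3, 34→4, 26→4, 26→4, 30→5, 8→3, 13→4, 19→5, 7→3, 23→6.
So the longest increasing subsequence has length 6, e.g. 4, 6, 10, 13, 19, 23.

6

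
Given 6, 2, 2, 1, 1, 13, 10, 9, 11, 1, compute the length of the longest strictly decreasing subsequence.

Let dp[i] be the longest decreasing subsequence ending at position i. Then dp = [1, 2, 2, 3, 3, 1, 2, 3, 2, 4].
The maximum is 4; one witness is 13, 10, 9, 1 at positions 6,7,8,10.

4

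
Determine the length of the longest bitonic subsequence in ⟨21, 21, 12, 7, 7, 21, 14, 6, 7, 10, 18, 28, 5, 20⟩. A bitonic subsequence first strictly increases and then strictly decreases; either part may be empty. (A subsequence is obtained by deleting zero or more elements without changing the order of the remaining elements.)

One longest bitonic subsequence is 6, 7, 10, 18, 28, 20 (positions 8,9,10,11,12,14): it rises to 28 then falls. Length 6 is optimal.

6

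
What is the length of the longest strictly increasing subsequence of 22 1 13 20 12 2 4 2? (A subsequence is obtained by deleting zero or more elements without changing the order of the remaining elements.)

3

Let dp[i] be the longest increasing subsequence ending at position i. Then dp = [1, 1, 2, 3, 2, 2, 3, 2].
The maximum is 3; one witness is 1, 13, 20 at positions 2,3,4.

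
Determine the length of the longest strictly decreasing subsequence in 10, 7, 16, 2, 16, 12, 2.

Let dp[i] be the longest decreasing subsequence ending at position i. Then dp = [1, 2, 1, 3, 1, 2, 3].
The maximum is 3; one witness is 10, 7, 2 at positions 1,2,4.

3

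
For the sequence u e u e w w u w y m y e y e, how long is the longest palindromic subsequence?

One longest palindromic subsequence is eeymyee (positions 2,4,9,10,11,12,14); it reads the same forward and backward, and the interval DP gives dp[1][14] = 7.

7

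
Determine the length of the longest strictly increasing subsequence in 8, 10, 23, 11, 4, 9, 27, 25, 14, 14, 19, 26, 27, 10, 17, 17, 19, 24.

7

Let dp[i] be the longest increasing subsequence ending at position i. Then dp = [1, 2, 3, 3, 1, 2, 4, 4, 4, 4, 5, 6, 7, 3, 5, 5, 6, 7].
The maximum is 7; one witness is 8, 10, 11, 14, 19, 26, 27 at positions 1,2,4,9,11,12,13.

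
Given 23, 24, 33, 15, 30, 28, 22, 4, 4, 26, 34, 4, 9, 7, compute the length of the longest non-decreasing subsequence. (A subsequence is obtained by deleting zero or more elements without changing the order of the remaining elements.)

Scanning left to right, the best length ending at each element is: 23→1, 24→2, 33→3, 15→1, 30→3, 28→3, 22→2, 4→1, 4→2, 26→3, 34→4, 4→3, 9→4, 7→4.
So the longest non-decreasing subsequence has length 4, e.g. 23, 24, 33, 34.

4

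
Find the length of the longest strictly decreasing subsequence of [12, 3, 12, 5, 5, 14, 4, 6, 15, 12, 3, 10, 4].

One longest decreasing subsequence is 12, 5, 4, 3 (positions 1,4,7,11), of length 4; no longer one exists.

4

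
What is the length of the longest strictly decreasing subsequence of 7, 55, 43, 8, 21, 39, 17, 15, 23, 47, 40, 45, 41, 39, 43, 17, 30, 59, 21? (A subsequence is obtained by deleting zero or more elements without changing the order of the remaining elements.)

One longest decreasing subsequence is 55, 47, 45, 41, 39, 30, 21 (positions 2,10,12,13,14,17,19), of length 7; no longer one exists.

7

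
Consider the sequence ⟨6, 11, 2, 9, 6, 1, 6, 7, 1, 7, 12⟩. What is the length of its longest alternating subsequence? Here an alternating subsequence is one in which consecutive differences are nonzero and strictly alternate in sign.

8

Track the best alternating length ending on an up-step vs a down-step at each position: up/down = 1/1, 2/1, 1/3, 4/3, 4/5, 1/5, 6/5, 6/5, 1/7, 8/5, 8/1.
The maximum over both is 8; one such subsequence is 6, 11, 2, 9, 1, 6, 1, 7.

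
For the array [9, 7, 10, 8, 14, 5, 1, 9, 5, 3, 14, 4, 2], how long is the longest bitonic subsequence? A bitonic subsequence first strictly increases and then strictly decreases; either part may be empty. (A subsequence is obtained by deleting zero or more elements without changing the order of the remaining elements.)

One longest bitonic subsequence is 9, 10, 14, 9, 5, 4, 2 (positions 1,3,5,8,9,12,13): it rises to 14 then falls. Length 7 is optimal.

7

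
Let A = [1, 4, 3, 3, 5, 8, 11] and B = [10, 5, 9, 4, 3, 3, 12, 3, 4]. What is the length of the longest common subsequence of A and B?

3

A longest common subsequence is 4, 3, 3 (length 3); the LCS DP confirms no longer common subsequence exists.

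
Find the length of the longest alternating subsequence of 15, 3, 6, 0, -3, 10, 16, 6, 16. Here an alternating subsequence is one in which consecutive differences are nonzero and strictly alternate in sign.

7

Track the best alternating length ending on an up-step vs a down-step at each position: up/down = 1/1, 1/2, 3/2, 1/4, 1/4, 5/2, 5/1, 5/6, 7/1.
The maximum over both is 7; one such subsequence is 15, 3, 6, 0, 10, 6, 16.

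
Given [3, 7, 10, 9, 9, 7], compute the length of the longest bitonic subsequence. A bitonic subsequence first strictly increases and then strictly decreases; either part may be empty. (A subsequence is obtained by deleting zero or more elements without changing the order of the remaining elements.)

One longest bitonic subsequence is 3, 7, 10, 9, 7 (positions 1,2,3,5,6): it rises to 10 then falls. Length 5 is optimal.

5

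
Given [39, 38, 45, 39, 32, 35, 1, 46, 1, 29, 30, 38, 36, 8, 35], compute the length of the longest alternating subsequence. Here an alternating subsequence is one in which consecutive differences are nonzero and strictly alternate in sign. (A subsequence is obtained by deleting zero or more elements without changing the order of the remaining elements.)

11

Track the best alternating length ending on an up-step vs a down-step at each position: up/down = 1/1, 1/2, 3/1, 3/4, 1/4, 5/4, 1/6, 7/1, 1/8, 9/8, 9/8, 9/8, 9/10, 9/10, 11/10.
The maximum over both is 11; one such subsequence is 39, 38, 45, 32, 35, 1, 46, 1, 29, 8, 35.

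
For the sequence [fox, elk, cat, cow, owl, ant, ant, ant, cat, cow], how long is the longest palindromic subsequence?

5

One longest palindromic subsequence is cow ant ant ant cow (positions 4,6,7,8,10); it reads the same forward and backward, and the interval DP gives dp[1][10] = 5.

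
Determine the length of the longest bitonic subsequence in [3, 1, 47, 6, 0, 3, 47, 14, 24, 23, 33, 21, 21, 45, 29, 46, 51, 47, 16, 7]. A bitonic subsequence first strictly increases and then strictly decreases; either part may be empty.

Let inc[i] be the LIS ending at i and dec[i] the longest strictly decreasing subsequence starting at i. inc = [1, 1, 2, 2, 1, 2, 3, 3, 4, 4, 5, 4, 4, 6, 5, 7, 8, 8, 4, 3], dec = [3, 2, 6, 2, 1, 1, 6, 2, 5, 4, 4, 3, 3, 4, 3, 3, 4, 3, 2, 1].
max_i inc[i]+dec[i]−1 = 11, with one witness 3, 6, 14, 24, 33, 45, 46, 51, 47, 16, 7.

11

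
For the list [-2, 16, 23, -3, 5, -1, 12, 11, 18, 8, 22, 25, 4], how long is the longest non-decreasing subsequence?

Let dp[i] be the longest non-decreasing subsequence ending at position i. Then dp = [1, 2, 3, 1, 2, 2, 3, 3, 4, 3, 5, 6, 3].
The maximum is 6; one witness is -2, 5, 12, 18, 22, 25 at positions 1,5,7,9,11,12.

6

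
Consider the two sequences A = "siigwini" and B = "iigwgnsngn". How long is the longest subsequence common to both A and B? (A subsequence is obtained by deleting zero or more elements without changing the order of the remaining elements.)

A longest common subsequence is iigwn (length 5); the LCS DP confirms no longer common subsequence exists.

5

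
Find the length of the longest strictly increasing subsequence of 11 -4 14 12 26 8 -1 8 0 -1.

Let dp[i] be the longest increasing subsequence ending at position i. Then dp = [1, 1, 2, 2, 3, 2, 2, 3, 3, 2].
The maximum is 3; one witness is 11, 14, 26 at positions 1,3,5.

3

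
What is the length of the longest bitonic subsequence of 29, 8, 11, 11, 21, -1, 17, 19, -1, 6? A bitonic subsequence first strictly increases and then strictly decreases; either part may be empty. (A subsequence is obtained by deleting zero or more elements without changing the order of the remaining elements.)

Let inc[i] be the LIS ending at i and dec[i] the longest strictly decreasing subsequence starting at i. inc = [1, 1, 2, 2, 3, 1, 3, 4, 1, 2], dec = [4, 2, 2, 2, 3, 1, 2, 2, 1, 1].
max_i inc[i]+dec[i]−1 = 5, with one witness 8, 11, 21, 19, 6.

5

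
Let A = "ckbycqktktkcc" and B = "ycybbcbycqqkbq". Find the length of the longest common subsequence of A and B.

6

A longest common subsequence is cbycqk (length 6); the LCS DP confirms no longer common subsequence exists.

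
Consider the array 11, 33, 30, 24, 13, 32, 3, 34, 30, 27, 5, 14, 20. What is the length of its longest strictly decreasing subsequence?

5

Let dp[i] be the longest decreasing subsequence ending at position i. Then dp = [1, 1, 2, 3, 4, 2, 5, 1, 3, 4, 5, 5, 5].
The maximum is 5; one witness is 33, 30, 24, 13, 3 at positions 2,3,4,5,7.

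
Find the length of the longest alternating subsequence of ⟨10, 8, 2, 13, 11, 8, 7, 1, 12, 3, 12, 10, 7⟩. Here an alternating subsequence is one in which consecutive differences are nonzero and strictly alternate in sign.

8

Track the best alternating length ending on an up-step vs a down-step at each position: up/down = 1/1, 1/2, 1/2, 3/1, 3/4, 3/4, 3/4, 1/4, 5/4, 5/6, 7/4, 7/8, 7/8.
The maximum over both is 8; one such subsequence is 10, 8, 13, 11, 12, 3, 12, 10.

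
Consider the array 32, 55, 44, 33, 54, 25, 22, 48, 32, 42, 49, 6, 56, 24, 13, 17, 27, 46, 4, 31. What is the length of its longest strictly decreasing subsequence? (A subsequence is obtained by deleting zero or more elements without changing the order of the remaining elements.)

7

One longest decreasing subsequence is 55, 44, 33, 25, 22, 6, 4 (positions 2,3,4,6,7,12,19), of length 7; no longer one exists.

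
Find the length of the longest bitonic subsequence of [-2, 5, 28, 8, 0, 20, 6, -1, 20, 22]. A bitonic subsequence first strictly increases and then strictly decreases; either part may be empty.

6

Let inc[i] be the LIS ending at i and dec[i] the longest strictly decreasing subsequence starting at i. inc = [1, 2, 3, 3, 2, 4, 3, 2, 4, 5], dec = [1, 3, 4, 3, 2, 3, 2, 1, 1, 1].
max_i inc[i]+dec[i]−1 = 6, with one witness -2, 5, 28, 20, 6, -1.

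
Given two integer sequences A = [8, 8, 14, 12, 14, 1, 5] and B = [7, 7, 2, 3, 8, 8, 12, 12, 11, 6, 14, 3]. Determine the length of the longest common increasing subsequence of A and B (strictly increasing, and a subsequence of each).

3

For each value that appears in both, track the longest common increasing run ending there.
The best achievable length is 3; one witness is 8, 12, 14 (A-positions 1,4,5, B-positions 5,7,11).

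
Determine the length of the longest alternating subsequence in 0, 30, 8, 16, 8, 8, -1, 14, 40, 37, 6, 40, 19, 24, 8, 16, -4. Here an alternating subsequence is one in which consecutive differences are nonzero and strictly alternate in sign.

Track the best alternating length ending on an up-step vs a down-step at each position: up/down = 1/1, 2/1, 2/3, 4/3, 2/5, 2/5, 1/5, 6/5, 6/1, 6/7, 6/7, 8/1, 8/9, 10/9, 8/11, 12/11, 1/13.
The maximum over both is 13; one such subsequence is 0, 30, 8, 16, 8, 40, 37, 40, 19, 24, 8, 16, -4.

13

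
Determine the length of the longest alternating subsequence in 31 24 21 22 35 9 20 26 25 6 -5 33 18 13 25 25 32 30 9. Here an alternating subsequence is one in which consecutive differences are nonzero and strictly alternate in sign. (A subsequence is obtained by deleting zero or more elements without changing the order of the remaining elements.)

A longest alternating subsequence is 31, 21, 22, 9, 26, 25, 33, 18, 32, 30 (positions 1,3,4,6,8,9,12,13,17,18); its 9 consecutive differences strictly alternate in sign, and length 10 is optimal.

10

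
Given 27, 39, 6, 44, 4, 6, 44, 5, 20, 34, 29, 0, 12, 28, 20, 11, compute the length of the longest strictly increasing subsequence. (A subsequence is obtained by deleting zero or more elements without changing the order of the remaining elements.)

4

Scanning left to right, the best length ending at each element is: 27→1, 39→2, 6→1, 44→3, 4→1, 6→2, 44→3, 5→2, 20→3, 34→4, 29→4, 0→1, 12→3, 28→4, 20→4, 11→3.
So the longest increasing subsequence has length 4, e.g. 4, 6, 20, 34.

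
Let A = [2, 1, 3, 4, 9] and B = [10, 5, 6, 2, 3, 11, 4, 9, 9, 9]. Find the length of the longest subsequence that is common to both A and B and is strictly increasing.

4

A longest common strictly increasing subsequence is 2, 3, 4, 9 (length 4); it appears in order in both A and B, and no longer such subsequence exists.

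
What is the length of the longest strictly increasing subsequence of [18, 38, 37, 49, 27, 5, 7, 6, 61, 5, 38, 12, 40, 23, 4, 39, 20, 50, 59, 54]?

7

Scanning left to right, the best length ending at each element is: 18→1, 38→2, 37→2, 49→3, 27→2, 5→1, 7→2, 6→2, 61→4, 5→1, 38→3, 12→3, 40→4, 23→4, 4→1, 39→5, 20→4, 50→6, 59→7, 54→7.
So the longest increasing subsequence has length 7, e.g. 5, 7, 12, 23, 39, 50, 59.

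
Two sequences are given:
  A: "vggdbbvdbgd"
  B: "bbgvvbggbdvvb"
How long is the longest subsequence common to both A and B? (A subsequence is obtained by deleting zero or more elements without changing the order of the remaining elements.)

6

Backtracking the LCS table gives one alignment: v (A1,B5) → g (A2,B7) → g (A3,B8) → d (A4,B10) → v (A7,B12) → b (A9,B13).
So the longest common subsequence has length 6.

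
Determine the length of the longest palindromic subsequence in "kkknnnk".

5

Using dp[i][j] = 2 + dp[i+1][j−1] if the ends match, else max(dp[i+1][j], dp[i][j−1]):
dp[1][7] = 5. A witness is knnnk at positions 1,4,5,6,7.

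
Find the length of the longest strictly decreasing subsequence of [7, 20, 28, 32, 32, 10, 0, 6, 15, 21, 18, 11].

Scanning left to right, the best length ending at each element is: 7→1, 20→1, 28→1, 32→1, 32→1, 10→2, 0→3, 6→3, 15→2, 21→2, 18→3, 11→4.
So the longest decreasing subsequence has length 4, e.g. 28, 21, 18, 11.

4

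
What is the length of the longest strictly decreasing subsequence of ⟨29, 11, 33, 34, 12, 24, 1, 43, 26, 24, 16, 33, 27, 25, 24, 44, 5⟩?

6

Let dp[i] be the longest decreasing subsequence ending at position i. Then dp = [1, 2, 1, 1, 2, 2, 3, 1, 2, 3, 4, 2, 3, 4, 5, 1, 6].
The maximum is 6; one witness is 34, 33, 27, 25, 24, 5 at positions 4,12,13,14,15,17.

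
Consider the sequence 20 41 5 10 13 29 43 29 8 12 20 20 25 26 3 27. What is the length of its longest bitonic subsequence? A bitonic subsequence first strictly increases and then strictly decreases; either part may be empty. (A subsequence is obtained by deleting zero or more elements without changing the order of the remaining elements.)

8

One longest bitonic subsequence is 5, 10, 13, 29, 43, 29, 26, 3 (positions 3,4,5,6,7,8,14,15): it rises to 43 then falls. Length 8 is optimal.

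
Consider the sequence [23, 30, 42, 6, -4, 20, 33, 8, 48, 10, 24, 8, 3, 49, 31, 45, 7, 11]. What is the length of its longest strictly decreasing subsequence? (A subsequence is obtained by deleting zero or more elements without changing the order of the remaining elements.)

Let dp[i] be the longest decreasing subsequence ending at position i. Then dp = [1, 1, 1, 2, 3, 2, 2, 3, 1, 3, 3, 4, 5, 1, 3, 2, 5, 4].
The maximum is 5; one witness is 23, 20, 10, 8, 3 at positions 1,6,10,12,13.

5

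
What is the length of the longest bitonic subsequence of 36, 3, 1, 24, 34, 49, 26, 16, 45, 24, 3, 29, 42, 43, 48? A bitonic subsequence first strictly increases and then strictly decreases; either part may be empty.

Let inc[i] be the LIS ending at i and dec[i] the longest strictly decreasing subsequence starting at i. inc = [1, 1, 1, 2, 3, 4, 3, 2, 4, 3, 2, 4, 5, 6, 7], dec = [5, 2, 1, 3, 4, 4, 3, 2, 3, 2, 1, 1, 1, 1, 1].
max_i inc[i]+dec[i]−1 = 7, with one witness 3, 24, 34, 49, 45, 24, 3.

7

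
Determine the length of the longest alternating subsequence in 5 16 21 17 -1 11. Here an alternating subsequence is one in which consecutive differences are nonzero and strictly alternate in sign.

4

A longest alternating subsequence is 5, 16, -1, 11 (positions 1,2,5,6); its 3 consecutive differences strictly alternate in sign, and length 4 is optimal.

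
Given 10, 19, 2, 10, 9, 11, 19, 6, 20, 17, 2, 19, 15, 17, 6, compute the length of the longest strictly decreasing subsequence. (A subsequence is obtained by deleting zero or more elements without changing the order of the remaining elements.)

One longest decreasing subsequence is 19, 10, 9, 6, 2 (positions 2,4,5,8,11), of length 5; no longer one exists.

5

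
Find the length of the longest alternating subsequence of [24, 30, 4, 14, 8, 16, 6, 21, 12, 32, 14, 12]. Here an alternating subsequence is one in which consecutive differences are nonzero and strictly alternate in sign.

A longest alternating subsequence is 24, 30, 4, 14, 8, 16, 6, 21, 12, 32, 14 (positions 1,2,3,4,5,6,7,8,9,10,11); its 10 consecutive differences strictly alternate in sign, and length 11 is optimal.

11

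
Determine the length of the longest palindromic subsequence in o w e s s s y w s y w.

6

One longest palindromic subsequence is wssssw (positions 2,4,5,6,9,11); it reads the same forward and backward, and the interval DP gives dp[1][11] = 6.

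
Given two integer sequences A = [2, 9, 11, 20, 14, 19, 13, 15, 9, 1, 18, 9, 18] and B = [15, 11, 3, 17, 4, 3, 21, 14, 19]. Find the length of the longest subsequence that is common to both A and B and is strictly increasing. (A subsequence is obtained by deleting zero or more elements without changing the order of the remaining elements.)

For each value that appears in both, track the longest common increasing run ending there.
The best achievable length is 3; one witness is 11, 14, 19 (A-positions 3,5,6, B-positions 2,8,9).

3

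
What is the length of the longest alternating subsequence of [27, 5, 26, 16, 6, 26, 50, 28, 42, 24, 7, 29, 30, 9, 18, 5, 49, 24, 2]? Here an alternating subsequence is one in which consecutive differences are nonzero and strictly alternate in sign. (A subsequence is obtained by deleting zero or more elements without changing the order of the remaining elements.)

A longest alternating subsequence is 27, 5, 26, 16, 50, 28, 42, 24, 29, 9, 18, 5, 49, 24 (positions 1,2,3,4,7,8,9,10,12,14,15,16,17,18); its 13 consecutive differences strictly alternate in sign, and length 14 is optimal.

14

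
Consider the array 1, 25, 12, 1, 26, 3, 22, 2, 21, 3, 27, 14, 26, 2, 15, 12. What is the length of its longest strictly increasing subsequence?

5

Scanning left to right, the best length ending at each element is: 1→1, 25→2, 12→2, 1→1, 26→3, 3→2, 22→3, 2→2, 21→3, 3→3, 27→4, 14→4, 26→5, 2→2, 15→5, 12→4.
So the longest increasing subsequence has length 5, e.g. 1, 2, 3, 14, 26.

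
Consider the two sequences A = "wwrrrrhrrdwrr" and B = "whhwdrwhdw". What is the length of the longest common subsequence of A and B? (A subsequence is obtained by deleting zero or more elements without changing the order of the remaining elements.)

Backtracking the LCS table gives one alignment: w (A1,B1) → w (A2,B4) → r (A3,B6) → h (A7,B8) → d (A10,B9) → w (A11,B10).
So the longest common subsequence has length 6.

6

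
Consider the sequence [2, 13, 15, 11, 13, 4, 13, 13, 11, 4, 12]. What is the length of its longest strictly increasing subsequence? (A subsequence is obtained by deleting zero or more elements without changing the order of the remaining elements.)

4

Scanning left to right, the best length ending at each element is: 2→1, 13→2, 15→3, 11→2, 13→3, 4→2, 13→3, 13→3, 11→3, 4→2, 12→4.
So the longest increasing subsequence has length 4, e.g. 2, 4, 11, 12.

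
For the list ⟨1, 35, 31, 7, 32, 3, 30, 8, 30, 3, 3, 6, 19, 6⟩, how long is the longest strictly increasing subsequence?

4

Let dp[i] be the longest increasing subsequence ending at position i. Then dp = [1, 2, 2, 2, 3, 2, 3, 3, 4, 2, 2, 3, 4, 3].
The maximum is 4; one witness is 1, 7, 8, 30 at positions 1,4,8,9.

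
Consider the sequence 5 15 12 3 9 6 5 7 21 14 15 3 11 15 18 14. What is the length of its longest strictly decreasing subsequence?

6

Let dp[i] be the longest decreasing subsequence ending at position i. Then dp = [1, 1, 2, 3, 3, 4, 5, 4, 1, 2, 2, 6, 3, 2, 2, 3].
The maximum is 6; one witness is 15, 12, 9, 6, 5, 3 at positions 2,3,5,6,7,12.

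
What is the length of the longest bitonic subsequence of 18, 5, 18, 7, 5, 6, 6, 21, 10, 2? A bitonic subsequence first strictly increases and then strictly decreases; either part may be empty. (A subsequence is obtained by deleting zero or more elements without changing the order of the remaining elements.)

One longest bitonic subsequence is 5, 18, 7, 6, 2 (positions 2,3,4,7,10): it rises to 18 then falls. Length 5 is optimal.

5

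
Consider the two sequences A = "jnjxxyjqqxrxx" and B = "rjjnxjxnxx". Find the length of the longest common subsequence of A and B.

A longest common subsequence is jnxjxxx (length 7); the LCS DP confirms no longer common subsequence exists.

7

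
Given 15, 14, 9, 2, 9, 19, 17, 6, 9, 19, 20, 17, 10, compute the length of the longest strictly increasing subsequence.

5

Let dp[i] be the longest increasing subsequence ending at position i. Then dp = [1, 1, 1, 1, 2, 3, 3, 2, 3, 4, 5, 4, 4].
The maximum is 5; one witness is 2, 9, 17, 19, 20 at positions 4,5,7,10,11.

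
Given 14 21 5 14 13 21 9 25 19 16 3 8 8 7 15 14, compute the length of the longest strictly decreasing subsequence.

6

Scanning left to right, the best length ending at each element is: 14→1, 21→1, 5→2, 14→2, 13→3, 21→1, 9→4, 25→1, 19→2, 16→3, 3→5, 8→5, 8→5, 7→6, 15→4, 14→5.
So the longest decreasing subsequence has length 6, e.g. 21, 14, 13, 9, 8, 7.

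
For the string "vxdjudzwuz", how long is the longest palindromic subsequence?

Using dp[i][j] = 2 + dp[i+1][j−1] if the ends match, else max(dp[i+1][j], dp[i][j−1]):
dp[1][10] = 3. A witness is zuz at positions 7,9,10.

3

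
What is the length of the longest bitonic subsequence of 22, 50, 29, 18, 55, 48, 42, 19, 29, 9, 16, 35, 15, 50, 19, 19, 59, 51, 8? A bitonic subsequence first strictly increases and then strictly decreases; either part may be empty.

One longest bitonic subsequence is 22, 50, 55, 48, 42, 29, 16, 15, 8 (positions 1,2,5,6,7,9,11,13,19): it rises to 55 then falls. Length 9 is optimal.

9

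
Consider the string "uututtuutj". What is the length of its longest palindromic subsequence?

7

One longest palindromic subsequence is uutttuu (positions 1,2,3,5,6,7,8); it reads the same forward and backward, and the interval DP gives dp[1][10] = 7.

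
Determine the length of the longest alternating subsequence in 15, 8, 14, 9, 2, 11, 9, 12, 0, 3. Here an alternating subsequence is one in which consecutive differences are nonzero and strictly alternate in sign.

9

Track the best alternating length ending on an up-step vs a down-step at each position: up/down = 1/1, 1/2, 3/2, 3/4, 1/4, 5/4, 5/6, 7/4, 1/8, 9/8.
The maximum over both is 9; one such subsequence is 15, 8, 14, 9, 11, 9, 12, 0, 3.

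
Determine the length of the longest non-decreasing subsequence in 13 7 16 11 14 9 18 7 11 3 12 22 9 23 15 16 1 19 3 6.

7

Scanning left to right, the best length ending at each element is: 13→1, 7→1, 16→2, 11→2, 14→3, 9→2, 18→4, 7→2, 11→3, 3→1, 12→4, 22→5, 9→3, 23→6, 15→5, 16→6, 1→1, 19→7, 3→2, 6→3.
So the longest non-decreasing subsequence has length 7, e.g. 7, 11, 11, 12, 15, 16, 19.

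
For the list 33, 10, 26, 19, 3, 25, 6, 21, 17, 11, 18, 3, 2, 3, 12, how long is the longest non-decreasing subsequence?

One longest non-decreasing subsequence is 3, 6, 17, 18 (positions 5,7,9,11), of length 4; no longer one exists.

4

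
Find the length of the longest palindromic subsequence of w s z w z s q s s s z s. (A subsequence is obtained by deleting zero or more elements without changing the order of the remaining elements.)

One longest palindromic subsequence is szsssszs (positions 2,3,6,8,9,10,11,12); it reads the same forward and backward, and the interval DP gives dp[1][12] = 8.

8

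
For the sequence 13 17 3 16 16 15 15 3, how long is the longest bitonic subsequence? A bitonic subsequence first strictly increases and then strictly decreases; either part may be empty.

5

One longest bitonic subsequence is 13, 17, 16, 15, 3 (positions 1,2,5,7,8): it rises to 17 then falls. Length 5 is optimal.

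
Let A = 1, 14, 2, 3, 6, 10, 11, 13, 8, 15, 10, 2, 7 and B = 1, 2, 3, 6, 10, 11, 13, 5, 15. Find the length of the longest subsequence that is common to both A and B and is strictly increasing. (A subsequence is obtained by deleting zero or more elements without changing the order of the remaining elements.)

8

For each value that appears in both, track the longest common increasing run ending there.
The best achievable length is 8; one witness is 1, 2, 3, 6, 10, 11, 13, 15 (A-positions 1,3,4,5,6,7,8,10, B-positions 1,2,3,4,5,6,7,9).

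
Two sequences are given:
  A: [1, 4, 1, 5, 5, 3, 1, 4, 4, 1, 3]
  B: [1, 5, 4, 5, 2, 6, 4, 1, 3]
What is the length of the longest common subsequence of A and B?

6

Backtracking the LCS table gives one alignment: 1 (A1,B1) → 4 (A2,B3) → 5 (A4,B4) → 4 (A9,B7) → 1 (A10,B8) → 3 (A11,B9).
So the longest common subsequence has length 6.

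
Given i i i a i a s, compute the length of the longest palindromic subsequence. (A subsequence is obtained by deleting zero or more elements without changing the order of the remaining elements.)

4

One longest palindromic subsequence is iiii (positions 1,2,3,5); it reads the same forward and backward, and the interval DP gives dp[1][7] = 4.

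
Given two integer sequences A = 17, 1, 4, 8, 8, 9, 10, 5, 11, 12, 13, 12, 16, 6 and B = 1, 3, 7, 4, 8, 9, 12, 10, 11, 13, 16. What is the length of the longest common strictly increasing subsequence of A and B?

A longest common strictly increasing subsequence is 1, 4, 8, 9, 10, 11, 13, 16 (length 8); it appears in order in both A and B, and no longer such subsequence exists.

8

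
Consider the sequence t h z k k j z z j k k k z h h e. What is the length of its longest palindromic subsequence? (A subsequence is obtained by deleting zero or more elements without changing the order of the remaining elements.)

12

Using dp[i][j] = 2 + dp[i+1][j−1] if the ends match, else max(dp[i+1][j], dp[i][j−1]):
dp[1][16] = 12. A witness is hzkkjzzjkkzh at positions 2,3,4,5,6,7,8,9,11,12,13,15.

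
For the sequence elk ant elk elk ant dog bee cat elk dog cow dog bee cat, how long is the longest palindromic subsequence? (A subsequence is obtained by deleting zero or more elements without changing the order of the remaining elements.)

6

Using dp[i][j] = 2 + dp[i+1][j−1] if the ends match, else max(dp[i+1][j], dp[i][j−1]):
dp[1][14] = 6. A witness is elk ant elk elk ant elk at positions 1,2,3,4,5,9.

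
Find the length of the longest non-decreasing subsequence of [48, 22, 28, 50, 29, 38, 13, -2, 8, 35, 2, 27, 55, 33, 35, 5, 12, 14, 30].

6

Scanning left to right, the best length ending at each element is: 48→1, 22→1, 28→2, 50→3, 29→3, 38→4, 13→1, -2→1, 8→2, 35→4, 2→2, 27→3, 55→5, 33→4, 35→5, 5→3, 12→4, 14→5, 30→6.
So the longest non-decreasing subsequence has length 6, e.g. -2, 2, 5, 12, 14, 30.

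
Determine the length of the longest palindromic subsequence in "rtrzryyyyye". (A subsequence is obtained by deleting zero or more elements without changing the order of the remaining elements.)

Using dp[i][j] = 2 + dp[i+1][j−1] if the ends match, else max(dp[i+1][j], dp[i][j−1]):
dp[1][11] = 5. A witness is yyyyy at positions 6,7,8,9,10.

5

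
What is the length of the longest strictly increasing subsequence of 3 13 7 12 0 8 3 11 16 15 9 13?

5

Let dp[i] be the longest increasing subsequence ending at position i. Then dp = [1, 2, 2, 3, 1, 3, 2, 4, 5, 5, 4, 5].
The maximum is 5; one witness is 3, 7, 8, 11, 16 at positions 1,3,6,8,9.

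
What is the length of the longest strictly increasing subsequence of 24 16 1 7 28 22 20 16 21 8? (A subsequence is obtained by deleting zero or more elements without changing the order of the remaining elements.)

4

Let dp[i] be the longest increasing subsequence ending at position i. Then dp = [1, 1, 1, 2, 3, 3, 3, 3, 4, 3].
The maximum is 4; one witness is 1, 7, 20, 21 at positions 3,4,7,9.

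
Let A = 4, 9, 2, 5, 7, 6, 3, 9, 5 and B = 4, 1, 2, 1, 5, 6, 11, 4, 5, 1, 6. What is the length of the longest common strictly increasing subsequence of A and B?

A longest common strictly increasing subsequence is 4, 5, 6 (length 3); it appears in order in both A and B, and no longer such subsequence exists.

3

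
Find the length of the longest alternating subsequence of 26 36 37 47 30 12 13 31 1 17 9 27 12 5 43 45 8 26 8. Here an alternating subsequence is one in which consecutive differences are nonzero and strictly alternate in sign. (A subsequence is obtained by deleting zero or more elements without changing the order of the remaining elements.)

A longest alternating subsequence is 26, 36, 12, 13, 1, 17, 9, 27, 12, 43, 8, 26, 8 (positions 1,2,6,7,9,10,11,12,13,15,17,18,19); its 12 consecutive differences strictly alternate in sign, and length 13 is optimal.

13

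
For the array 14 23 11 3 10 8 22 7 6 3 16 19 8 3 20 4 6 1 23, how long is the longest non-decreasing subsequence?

6

Let dp[i] be the longest non-decreasing subsequence ending at position i. Then dp = [1, 2, 1, 1, 2, 2, 3, 2, 2, 2, 3, 4, 3, 3, 5, 4, 5, 1, 6].
The maximum is 6; one witness is 3, 10, 16, 19, 20, 23 at positions 4,5,11,12,15,19.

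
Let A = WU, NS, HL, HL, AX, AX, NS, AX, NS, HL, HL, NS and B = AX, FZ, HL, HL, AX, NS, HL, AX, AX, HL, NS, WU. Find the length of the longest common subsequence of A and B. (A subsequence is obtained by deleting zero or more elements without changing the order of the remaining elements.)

A longest common subsequence is HL, HL, AX, AX, AX, HL, NS (length 7); the LCS DP confirms no longer common subsequence exists.

7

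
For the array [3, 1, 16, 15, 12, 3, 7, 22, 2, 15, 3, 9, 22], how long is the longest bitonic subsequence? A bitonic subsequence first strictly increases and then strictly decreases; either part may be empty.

One longest bitonic subsequence is 3, 16, 15, 12, 7, 3 (positions 1,3,4,5,7,11): it rises to 16 then falls. Length 6 is optimal.

6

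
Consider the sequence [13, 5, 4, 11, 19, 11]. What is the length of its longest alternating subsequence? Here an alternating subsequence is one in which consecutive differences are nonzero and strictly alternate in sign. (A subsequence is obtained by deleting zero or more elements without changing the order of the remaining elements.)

4

Track the best alternating length ending on an up-step vs a down-step at each position: up/down = 1/1, 1/2, 1/2, 3/2, 3/1, 3/4.
The maximum over both is 4; one such subsequence is 13, 5, 19, 11.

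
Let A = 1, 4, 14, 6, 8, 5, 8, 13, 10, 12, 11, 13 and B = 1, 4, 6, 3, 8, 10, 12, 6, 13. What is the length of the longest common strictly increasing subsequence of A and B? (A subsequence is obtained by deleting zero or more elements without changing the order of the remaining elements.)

For each value that appears in both, track the longest common increasing run ending there.
The best achievable length is 7; one witness is 1, 4, 6, 8, 10, 12, 13 (A-positions 1,2,4,5,9,10,12, B-positions 1,2,3,5,6,7,9).

7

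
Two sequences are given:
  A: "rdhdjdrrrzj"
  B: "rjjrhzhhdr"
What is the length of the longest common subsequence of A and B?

4

Backtracking the LCS table gives one alignment: r (A1,B4) → h (A3,B8) → d (A6,B9) → r (A9,B10).
So the longest common subsequence has length 4.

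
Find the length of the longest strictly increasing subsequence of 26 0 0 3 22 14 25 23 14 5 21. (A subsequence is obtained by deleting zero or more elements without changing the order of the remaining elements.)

Let dp[i] be the longest increasing subsequence ending at position i. Then dp = [1, 1, 1, 2, 3, 3, 4, 4, 3, 3, 4].
The maximum is 4; one witness is 0, 3, 22, 25 at positions 2,4,5,7.

4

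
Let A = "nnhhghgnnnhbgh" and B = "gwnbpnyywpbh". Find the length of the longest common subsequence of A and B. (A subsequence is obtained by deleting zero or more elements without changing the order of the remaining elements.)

5

A longest common subsequence is gnnbh (length 5); the LCS DP confirms no longer common subsequence exists.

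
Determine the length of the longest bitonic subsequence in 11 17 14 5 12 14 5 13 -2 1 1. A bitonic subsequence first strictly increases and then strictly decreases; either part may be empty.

6

One longest bitonic subsequence is 11, 17, 14, 12, 5, 1 (positions 1,2,3,5,7,11): it rises to 17 then falls. Length 6 is optimal.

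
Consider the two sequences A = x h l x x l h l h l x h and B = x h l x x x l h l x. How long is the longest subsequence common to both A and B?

Backtracking the LCS table gives one alignment: x (A1,B1) → h (A2,B2) → l (A3,B3) → x (A4,B5) → x (A5,B6) → l (A8,B7) → h (A9,B8) → l (A10,B9) → x (A11,B10).
So the longest common subsequence has length 9.

9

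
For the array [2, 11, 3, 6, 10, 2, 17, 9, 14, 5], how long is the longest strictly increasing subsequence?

Scanning left to right, the best length ending at each element is: 2→1, 11→2, 3→2, 6→3, 10→4, 2→1, 17→5, 9→4, 14→5, 5→3.
So the longest increasing subsequence has length 5, e.g. 2, 3, 6, 10, 17.

5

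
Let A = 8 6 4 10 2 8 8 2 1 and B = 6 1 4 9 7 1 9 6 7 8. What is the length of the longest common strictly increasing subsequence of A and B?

For each value that appears in both, track the longest common increasing run ending there.
The best achievable length is 2; one witness is 6, 8 (A-positions 2,6, B-positions 1,10).

2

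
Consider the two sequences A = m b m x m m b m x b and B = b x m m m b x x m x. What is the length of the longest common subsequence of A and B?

7

Backtracking the LCS table gives one alignment: b (A2,B1) → m (A3,B3) → m (A5,B4) → m (A6,B5) → b (A7,B6) → m (A8,B9) → x (A9,B10).
So the longest common subsequence has length 7.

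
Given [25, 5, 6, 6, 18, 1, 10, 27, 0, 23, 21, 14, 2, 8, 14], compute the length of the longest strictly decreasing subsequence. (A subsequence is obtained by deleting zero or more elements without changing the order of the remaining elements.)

5

Scanning left to right, the best length ending at each element is: 25→1, 5→2, 6→2, 6→2, 18→2, 1→3, 10→3, 27→1, 0→4, 23→2, 21→3, 14→4, 2→5, 8→5, 14→4.
So the longest decreasing subsequence has length 5, e.g. 25, 23, 21, 14, 2.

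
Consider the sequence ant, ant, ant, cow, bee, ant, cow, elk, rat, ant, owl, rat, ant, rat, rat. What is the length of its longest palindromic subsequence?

One longest palindromic subsequence is ant ant cow ant cow ant ant (positions 2,3,4,6,7,10,13); it reads the same forward and backward, and the interval DP gives dp[1][15] = 7.

7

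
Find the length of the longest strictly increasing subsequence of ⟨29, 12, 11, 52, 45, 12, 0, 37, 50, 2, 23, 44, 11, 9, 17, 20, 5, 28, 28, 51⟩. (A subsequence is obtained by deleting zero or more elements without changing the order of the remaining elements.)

One longest increasing subsequence is 0, 2, 11, 17, 20, 28, 51 (positions 7,10,13,15,16,18,20), of length 7; no longer one exists.

7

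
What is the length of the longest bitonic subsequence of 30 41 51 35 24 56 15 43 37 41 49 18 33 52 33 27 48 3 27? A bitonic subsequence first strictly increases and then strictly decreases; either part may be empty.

One longest bitonic subsequence is 30, 41, 51, 56, 43, 41, 33, 27, 3 (positions 1,2,3,6,8,10,15,16,18): it rises to 56 then falls. Length 9 is optimal.

9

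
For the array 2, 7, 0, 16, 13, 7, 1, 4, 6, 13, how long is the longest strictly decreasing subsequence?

One longest decreasing subsequence is 16, 13, 7, 1 (positions 4,5,6,7), of length 4; no longer one exists.

4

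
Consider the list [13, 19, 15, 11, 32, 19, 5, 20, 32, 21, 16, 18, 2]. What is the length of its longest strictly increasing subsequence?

Scanning left to right, the best length ending at each element is: 13→1, 19→2, 15→2, 11→1, 32→3, 19→3, 5→1, 20→4, 32→5, 21→5, 16→3, 18→4, 2→1.
So the longest increasing subsequence has length 5, e.g. 13, 15, 19, 20, 32.

5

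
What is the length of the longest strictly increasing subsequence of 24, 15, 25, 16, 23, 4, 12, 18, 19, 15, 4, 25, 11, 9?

One longest increasing subsequence is 15, 16, 18, 19, 25 (positions 2,4,8,9,12), of length 5; no longer one exists.

5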